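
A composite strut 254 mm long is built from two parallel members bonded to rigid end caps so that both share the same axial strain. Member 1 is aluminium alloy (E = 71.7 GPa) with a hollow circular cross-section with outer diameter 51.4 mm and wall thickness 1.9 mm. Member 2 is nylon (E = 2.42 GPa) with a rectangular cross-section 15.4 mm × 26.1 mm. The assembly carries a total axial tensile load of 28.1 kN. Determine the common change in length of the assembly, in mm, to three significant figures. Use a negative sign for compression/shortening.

0.322 mm

A_1 = 295.5 mm².
A_2 = 401.9 mm².
Equal strain + equilibrium ⇒ each member carries load in proportion to AE: A₁E₁ = 21180000 N, A₂E₂ = 972700 N, ΣAE = 22160000 N.
δ = PL/ΣAE = 28100·254/22160000 = 0.3221 mm.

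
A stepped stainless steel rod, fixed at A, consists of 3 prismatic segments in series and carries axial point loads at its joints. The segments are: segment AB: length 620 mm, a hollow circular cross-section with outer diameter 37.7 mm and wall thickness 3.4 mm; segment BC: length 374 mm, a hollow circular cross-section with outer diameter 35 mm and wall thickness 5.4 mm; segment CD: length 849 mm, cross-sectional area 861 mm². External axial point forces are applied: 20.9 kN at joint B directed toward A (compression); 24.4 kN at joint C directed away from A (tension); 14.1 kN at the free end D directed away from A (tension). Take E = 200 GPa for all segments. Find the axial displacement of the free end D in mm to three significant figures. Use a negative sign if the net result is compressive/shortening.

0.362 mm

Internal axial forces (sectioning from the free end, tension +): N_CD = 14.1 kN, N_BC = 38.5 kN, N_AB = 17.6 kN.
A_AB = 366.4 mm².
A_BC = 502.2 mm².
δ_AB = 17600·620/(366.4·200000) = 0.1489 mm
δ_BC = 38500·374/(502.2·200000) = 0.1434 mm
δ_CD = 14100·849/(861·200000) = 0.06952 mm
δ = Σδ_i = 0.3618 mm.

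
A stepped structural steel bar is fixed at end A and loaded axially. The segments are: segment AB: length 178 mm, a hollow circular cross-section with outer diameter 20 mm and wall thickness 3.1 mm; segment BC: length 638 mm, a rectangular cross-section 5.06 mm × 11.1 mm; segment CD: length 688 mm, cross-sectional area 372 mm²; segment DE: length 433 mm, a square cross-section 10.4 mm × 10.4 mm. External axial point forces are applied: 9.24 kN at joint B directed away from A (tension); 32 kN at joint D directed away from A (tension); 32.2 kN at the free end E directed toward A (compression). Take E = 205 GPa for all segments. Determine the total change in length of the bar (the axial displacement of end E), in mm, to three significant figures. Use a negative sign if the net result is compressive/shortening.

-0.594 mm

Internal axial forces (sectioning from the free end, tension +): N_DE = -32.2 kN, N_CD = -0.2 kN, N_BC = -0.2 kN, N_AB = 9.04 kN.
A_AB = 164.6 mm².
A_BC = 56.17 mm².
A_DE = 108.2 mm².
δ_AB = 9040·178/(164.6·205000) = 0.04769 mm
δ_BC = -200·638/(56.17·205000) = -0.01108 mm
δ_CD = -200·688/(372·205000) = -0.001804 mm
δ_DE = -32200·433/(108.2·205000) = -0.6288 mm
δ = Σδ_i = -0.594 mm.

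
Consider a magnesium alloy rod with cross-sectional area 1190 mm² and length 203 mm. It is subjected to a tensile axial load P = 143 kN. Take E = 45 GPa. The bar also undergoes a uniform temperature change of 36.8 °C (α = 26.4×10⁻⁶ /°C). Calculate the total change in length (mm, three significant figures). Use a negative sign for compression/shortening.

δ_mech = NL/(AE) = 143000·203/(1190·45000) = 0.5421 mm.
δ_thermal = αLΔT = 26.4e-6·203·36.8 = 0.1972 mm.
δ = δ_mech + δ_thermal = 0.7393 mm.

0.739 mm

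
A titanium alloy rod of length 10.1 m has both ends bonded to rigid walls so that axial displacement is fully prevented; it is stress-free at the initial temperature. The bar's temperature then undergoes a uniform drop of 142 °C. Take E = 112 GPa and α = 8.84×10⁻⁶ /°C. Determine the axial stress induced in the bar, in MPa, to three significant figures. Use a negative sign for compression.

Free thermal expansion αLΔT = 8.84e-6 · 10100 · -142 = -12.68 mm.
The walls impose strain ε = −(-12.68)/10100 = 1.2553e-03; σ = Eε = 112000 · 1.2553e-03 = 140.6 MPa.

141 MPa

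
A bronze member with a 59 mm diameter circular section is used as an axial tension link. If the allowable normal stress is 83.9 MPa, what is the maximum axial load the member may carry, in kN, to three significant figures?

A = 2734 mm².
P_max = σ_allow · A = 83.9 · 2734 = 229400 N = 229.4 kN.

229 kN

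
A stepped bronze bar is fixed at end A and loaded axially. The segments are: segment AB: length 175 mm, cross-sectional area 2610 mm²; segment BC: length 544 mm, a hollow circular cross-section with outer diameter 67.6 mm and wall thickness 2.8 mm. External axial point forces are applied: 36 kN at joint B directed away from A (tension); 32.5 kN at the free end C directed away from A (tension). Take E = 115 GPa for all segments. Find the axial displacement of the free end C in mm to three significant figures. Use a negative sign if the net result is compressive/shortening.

Internal axial forces (sectioning from the free end, tension +): N_BC = 32.5 kN, N_AB = 68.5 kN.
A_BC = 570 mm².
δ_AB = 68500·175/(2610·115000) = 0.03994 mm
δ_BC = 32500·544/(570·115000) = 0.2697 mm
δ = Σδ_i = 0.3097 mm.

0.310 mm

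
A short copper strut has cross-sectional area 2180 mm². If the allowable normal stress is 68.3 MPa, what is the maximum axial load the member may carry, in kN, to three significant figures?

149 kN

P_max = σ_allow · A = 68.3 · 2180 = 148900 N = 148.9 kN.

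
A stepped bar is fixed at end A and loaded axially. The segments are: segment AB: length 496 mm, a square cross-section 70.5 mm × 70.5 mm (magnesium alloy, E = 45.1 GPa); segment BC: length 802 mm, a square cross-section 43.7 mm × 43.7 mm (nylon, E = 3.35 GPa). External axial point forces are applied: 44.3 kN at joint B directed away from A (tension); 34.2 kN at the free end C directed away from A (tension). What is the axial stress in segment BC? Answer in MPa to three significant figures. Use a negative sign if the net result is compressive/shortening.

Internal axial forces (sectioning from the free end, tension +): N_BC = 34.2 kN, N_AB = 78.5 kN.
A_BC = 1910 mm².
σ_BC = N_BC/A_BC = 34200/1910 = 17.91 MPa.

17.9 MPa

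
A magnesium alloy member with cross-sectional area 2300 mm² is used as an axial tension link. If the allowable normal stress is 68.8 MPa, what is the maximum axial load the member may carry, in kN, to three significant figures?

158 kN

P_max = σ_allow · A = 68.8 · 2300 = 158200 N = 158.2 kN.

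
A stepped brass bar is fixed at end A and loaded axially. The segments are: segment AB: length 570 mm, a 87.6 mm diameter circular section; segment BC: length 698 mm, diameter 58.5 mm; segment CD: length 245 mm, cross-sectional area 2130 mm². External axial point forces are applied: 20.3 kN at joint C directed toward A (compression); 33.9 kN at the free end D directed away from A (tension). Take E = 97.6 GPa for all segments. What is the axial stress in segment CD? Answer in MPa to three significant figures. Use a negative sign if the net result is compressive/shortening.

15.9 MPa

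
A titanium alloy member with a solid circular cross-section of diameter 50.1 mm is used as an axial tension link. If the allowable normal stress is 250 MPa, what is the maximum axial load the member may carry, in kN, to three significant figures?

A = 1971 mm².
P_max = σ_allow · A = 250 · 1971 = 492800 N = 492.8 kN.

493 kN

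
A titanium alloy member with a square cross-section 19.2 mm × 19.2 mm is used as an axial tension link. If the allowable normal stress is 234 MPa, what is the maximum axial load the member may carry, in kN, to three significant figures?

A = 368.6 mm².
P_max = σ_allow · A = 234 · 368.6 = 86260 N = 86.26 kN.

86.3 kN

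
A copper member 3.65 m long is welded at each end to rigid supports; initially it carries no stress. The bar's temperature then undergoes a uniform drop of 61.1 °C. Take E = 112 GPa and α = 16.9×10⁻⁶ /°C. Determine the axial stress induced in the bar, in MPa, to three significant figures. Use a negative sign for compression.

Free thermal expansion αLΔT = 16.9e-6 · 3650 · -61.1 = -3.769 mm.
The walls impose strain ε = −(-3.769)/3650 = 1.0326e-03; σ = Eε = 112000 · 1.0326e-03 = 115.7 MPa.

116 MPa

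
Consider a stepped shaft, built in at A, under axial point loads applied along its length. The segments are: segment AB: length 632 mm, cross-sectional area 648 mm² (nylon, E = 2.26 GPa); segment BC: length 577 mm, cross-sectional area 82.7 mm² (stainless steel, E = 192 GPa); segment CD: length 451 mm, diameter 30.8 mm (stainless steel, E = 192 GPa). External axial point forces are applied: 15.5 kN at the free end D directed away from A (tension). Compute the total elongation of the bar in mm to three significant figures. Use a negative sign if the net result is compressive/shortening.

Internal axial forces (sectioning from the free end, tension +): N_CD = 15.5 kN, N_BC = 15.5 kN, N_AB = 15.5 kN.
A_CD = 745.1 mm².
δ_AB = 15500·632/(648·2260) = 6.689 mm
δ_BC = 15500·577/(82.7·192000) = 0.5632 mm
δ_CD = 15500·451/(745.1·192000) = 0.04887 mm
δ = Σδ_i = 7.301 mm.

7.30 mm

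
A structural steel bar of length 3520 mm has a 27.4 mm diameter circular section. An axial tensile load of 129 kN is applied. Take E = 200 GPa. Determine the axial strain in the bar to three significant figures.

0.00109

A = 589.6 mm².
σ = N/A = 218.8 MPa; ε = σ/E = 218.8/200000 = 1.094e-03.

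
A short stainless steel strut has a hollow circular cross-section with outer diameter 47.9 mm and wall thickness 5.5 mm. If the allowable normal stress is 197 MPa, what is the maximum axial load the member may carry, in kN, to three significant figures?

144 kN

A = 732.6 mm².
P_max = σ_allow · A = 197 · 732.6 = 144300 N = 144.3 kN.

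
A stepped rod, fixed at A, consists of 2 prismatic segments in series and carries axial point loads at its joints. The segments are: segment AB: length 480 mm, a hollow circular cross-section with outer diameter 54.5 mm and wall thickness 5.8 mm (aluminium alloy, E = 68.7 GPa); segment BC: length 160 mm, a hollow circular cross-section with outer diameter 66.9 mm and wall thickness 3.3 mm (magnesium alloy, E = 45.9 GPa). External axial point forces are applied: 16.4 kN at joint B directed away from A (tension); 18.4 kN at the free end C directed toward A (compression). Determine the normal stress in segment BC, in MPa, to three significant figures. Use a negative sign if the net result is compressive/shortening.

-27.9 MPa

Internal axial forces (sectioning from the free end, tension +): N_BC = -18.4 kN, N_AB = -2 kN.
A_BC = 659.4 mm².
σ_BC = N_BC/A_BC = -18400/659.4 = -27.91 MPa.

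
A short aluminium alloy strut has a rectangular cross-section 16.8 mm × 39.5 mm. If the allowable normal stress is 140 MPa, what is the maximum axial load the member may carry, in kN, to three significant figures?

92.9 kN

A = 663.6 mm².
P_max = σ_allow · A = 140 · 663.6 = 92900 N = 92.9 kN.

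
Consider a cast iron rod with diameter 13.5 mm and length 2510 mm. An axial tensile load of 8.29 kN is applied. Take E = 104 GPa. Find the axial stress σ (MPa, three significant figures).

57.9 MPa

A = 143.1 mm².
σ = N/A = 8290/143.1 = 57.92 MPa.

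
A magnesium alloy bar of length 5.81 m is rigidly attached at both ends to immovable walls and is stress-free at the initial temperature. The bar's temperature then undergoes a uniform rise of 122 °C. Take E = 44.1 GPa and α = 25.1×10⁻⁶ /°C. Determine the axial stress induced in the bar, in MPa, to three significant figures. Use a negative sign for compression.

Free thermal expansion αLΔT = 25.1e-6 · 5810 · 122 = 17.79 mm.
The walls impose strain ε = −(17.79)/5810 = -3.0622e-03; σ = Eε = 44100 · -3.0622e-03 = -135 MPa.

-135 MPa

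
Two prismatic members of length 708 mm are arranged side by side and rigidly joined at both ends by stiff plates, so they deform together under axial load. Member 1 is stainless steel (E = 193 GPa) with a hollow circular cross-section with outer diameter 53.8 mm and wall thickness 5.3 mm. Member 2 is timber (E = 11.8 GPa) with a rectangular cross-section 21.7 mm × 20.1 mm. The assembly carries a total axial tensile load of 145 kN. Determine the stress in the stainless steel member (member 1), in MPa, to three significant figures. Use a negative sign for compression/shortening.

174 MPa

A_1 = 807.5 mm².
A_2 = 436.2 mm².
Equal strain + equilibrium ⇒ each member carries load in proportion to AE: A₁E₁ = 155900000 N, A₂E₂ = 5147000 N, ΣAE = 161000000 N.
σ₁ = P·E₁/ΣAE = 145000·193000/161000000 = 173.8 MPa.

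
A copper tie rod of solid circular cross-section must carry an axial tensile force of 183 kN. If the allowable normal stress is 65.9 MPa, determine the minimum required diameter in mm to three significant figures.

59.5 mm

Required area A ≥ P/σ_allow = 183000/65.9 = 2777 mm².
For a solid circular section, d ≥ √(4A/π) = 59.46 mm.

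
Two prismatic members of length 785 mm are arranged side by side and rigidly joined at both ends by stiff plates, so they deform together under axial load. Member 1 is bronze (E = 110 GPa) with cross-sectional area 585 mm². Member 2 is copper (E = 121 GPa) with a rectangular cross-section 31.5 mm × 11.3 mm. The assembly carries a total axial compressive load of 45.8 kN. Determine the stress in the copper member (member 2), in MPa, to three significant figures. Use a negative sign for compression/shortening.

-51.6 MPa

A_2 = 356 mm².
Equal strain + equilibrium ⇒ each member carries load in proportion to AE: A₁E₁ = 64350000 N, A₂E₂ = 43070000 N, ΣAE = 107400000 N.
σ₂ = P·E₂/ΣAE = -45800·121000/107400000 = -51.59 MPa.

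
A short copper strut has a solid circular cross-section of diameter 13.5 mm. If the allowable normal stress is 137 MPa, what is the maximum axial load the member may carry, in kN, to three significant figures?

A = 143.1 mm².
P_max = σ_allow · A = 137 · 143.1 = 19610 N = 19.61 kN.

19.6 kN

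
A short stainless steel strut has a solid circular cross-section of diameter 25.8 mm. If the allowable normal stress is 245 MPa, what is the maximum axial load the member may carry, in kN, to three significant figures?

128 kN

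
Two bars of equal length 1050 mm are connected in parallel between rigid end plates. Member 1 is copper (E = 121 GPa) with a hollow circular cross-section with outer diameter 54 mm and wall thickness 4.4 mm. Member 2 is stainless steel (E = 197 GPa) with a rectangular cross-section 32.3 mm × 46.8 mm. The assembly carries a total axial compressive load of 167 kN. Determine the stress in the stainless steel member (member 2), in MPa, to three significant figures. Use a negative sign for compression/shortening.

-86.4 MPa

A_1 = 685.6 mm².
A_2 = 1512 mm².
Equal strain + equilibrium ⇒ each member carries load in proportion to AE: A₁E₁ = 82960000 N, A₂E₂ = 297800000 N, ΣAE = 380800000 N.
σ₂ = P·E₂/ΣAE = -167000·197000/380800000 = -86.41 MPa.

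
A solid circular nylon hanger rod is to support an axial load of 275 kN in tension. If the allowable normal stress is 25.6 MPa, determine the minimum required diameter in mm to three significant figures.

Required area A ≥ P/σ_allow = 275000/25.6 = 10740 mm².
For a solid circular section, d ≥ √(4A/π) = 117 mm.

117 mm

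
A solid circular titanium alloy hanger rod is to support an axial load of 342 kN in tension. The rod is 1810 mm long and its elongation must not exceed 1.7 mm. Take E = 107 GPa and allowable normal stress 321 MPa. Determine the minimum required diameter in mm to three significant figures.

65.8 mm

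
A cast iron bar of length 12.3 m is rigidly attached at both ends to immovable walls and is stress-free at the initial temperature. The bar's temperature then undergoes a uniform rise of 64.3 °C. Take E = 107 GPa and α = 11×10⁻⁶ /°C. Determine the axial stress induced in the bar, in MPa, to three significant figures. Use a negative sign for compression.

Free thermal expansion αLΔT = 11e-6 · 12300 · 64.3 = 8.7 mm.
The walls impose strain ε = −(8.7)/12300 = -7.0730e-04; σ = Eε = 107000 · -7.0730e-04 = -75.68 MPa.

-75.7 MPa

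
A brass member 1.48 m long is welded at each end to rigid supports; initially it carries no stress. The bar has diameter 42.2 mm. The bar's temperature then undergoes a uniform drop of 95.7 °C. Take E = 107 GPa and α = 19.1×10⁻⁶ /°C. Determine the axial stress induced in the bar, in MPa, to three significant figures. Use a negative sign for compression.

Free thermal expansion αLΔT = 19.1e-6 · 1480 · -95.7 = -2.705 mm.
The walls impose strain ε = −(-2.705)/1480 = 1.8279e-03; σ = Eε = 107000 · 1.8279e-03 = 195.6 MPa.

196 MPa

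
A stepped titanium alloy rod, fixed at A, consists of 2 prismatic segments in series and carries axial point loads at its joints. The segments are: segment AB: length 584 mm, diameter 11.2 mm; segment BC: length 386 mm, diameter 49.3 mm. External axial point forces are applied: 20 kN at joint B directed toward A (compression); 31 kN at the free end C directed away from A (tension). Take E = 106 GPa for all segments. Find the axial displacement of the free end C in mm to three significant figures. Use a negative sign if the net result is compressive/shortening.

0.674 mm

Internal axial forces (sectioning from the free end, tension +): N_BC = 31 kN, N_AB = 11 kN.
A_AB = 98.52 mm².
A_BC = 1909 mm².
δ_AB = 11000·584/(98.52·106000) = 0.6151 mm
δ_BC = 31000·386/(1909·106000) = 0.05914 mm
δ = Σδ_i = 0.6743 mm.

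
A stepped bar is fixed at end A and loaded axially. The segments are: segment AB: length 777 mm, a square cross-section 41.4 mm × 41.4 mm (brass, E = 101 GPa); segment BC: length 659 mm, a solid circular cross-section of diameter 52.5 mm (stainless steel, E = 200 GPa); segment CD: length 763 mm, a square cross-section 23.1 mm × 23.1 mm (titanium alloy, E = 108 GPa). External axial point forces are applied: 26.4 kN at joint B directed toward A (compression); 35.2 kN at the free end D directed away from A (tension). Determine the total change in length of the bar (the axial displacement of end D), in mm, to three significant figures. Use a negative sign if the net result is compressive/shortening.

Internal axial forces (sectioning from the free end, tension +): N_CD = 35.2 kN, N_BC = 35.2 kN, N_AB = 8.8 kN.
A_AB = 1714 mm².
A_BC = 2165 mm².
A_CD = 533.6 mm².
δ_AB = 8800·777/(1714·101000) = 0.0395 mm
δ_BC = 35200·659/(2165·200000) = 0.05358 mm
δ_CD = 35200·763/(533.6·108000) = 0.466 mm
δ = Σδ_i = 0.5591 mm.

0.559 mm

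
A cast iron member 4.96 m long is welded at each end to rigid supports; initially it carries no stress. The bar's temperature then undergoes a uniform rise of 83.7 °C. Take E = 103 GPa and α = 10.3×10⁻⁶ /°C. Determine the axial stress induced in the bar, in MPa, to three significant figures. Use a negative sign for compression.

-88.8 MPa

Free thermal expansion αLΔT = 10.3e-6 · 4960 · 83.7 = 4.276 mm.
The walls impose strain ε = −(4.276)/4960 = -8.6211e-04; σ = Eε = 103000 · -8.6211e-04 = -88.8 MPa.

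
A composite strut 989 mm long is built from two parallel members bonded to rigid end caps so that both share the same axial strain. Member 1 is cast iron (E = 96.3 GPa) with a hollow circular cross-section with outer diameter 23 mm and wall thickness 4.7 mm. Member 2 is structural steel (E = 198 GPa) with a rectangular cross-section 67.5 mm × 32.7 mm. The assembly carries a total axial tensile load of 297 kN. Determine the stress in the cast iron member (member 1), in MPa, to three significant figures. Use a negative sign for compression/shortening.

61.8 MPa

A_1 = 270.2 mm².
A_2 = 2207 mm².
Equal strain + equilibrium ⇒ each member carries load in proportion to AE: A₁E₁ = 26020000 N, A₂E₂ = 437000000 N, ΣAE = 463100000 N.
σ₁ = P·E₁/ΣAE = 297000·96300/463100000 = 61.77 MPa.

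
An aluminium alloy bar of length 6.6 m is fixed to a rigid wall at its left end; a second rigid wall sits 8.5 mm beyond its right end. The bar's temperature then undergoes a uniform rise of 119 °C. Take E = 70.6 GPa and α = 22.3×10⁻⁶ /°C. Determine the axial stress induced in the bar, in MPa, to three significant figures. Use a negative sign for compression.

-96.4 MPa

Free thermal expansion αLΔT = 22.3e-6 · 6600 · 119 = 17.51 mm.
The walls engage after the gap closes; constrained expansion = 17.51 − 8.5 = 9.014 mm.
The walls impose strain ε = −(9.014)/6600 = -1.3658e-03; σ = Eε = 70600 · -1.3658e-03 = -96.43 MPa.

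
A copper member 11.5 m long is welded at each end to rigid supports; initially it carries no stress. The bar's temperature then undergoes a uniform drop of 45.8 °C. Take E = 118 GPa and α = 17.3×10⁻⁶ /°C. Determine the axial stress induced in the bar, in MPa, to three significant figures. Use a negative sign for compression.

93.5 MPa

Free thermal expansion αLΔT = 17.3e-6 · 11500 · -45.8 = -9.112 mm.
The walls impose strain ε = −(-9.112)/11500 = 7.9234e-04; σ = Eε = 118000 · 7.9234e-04 = 93.5 MPa.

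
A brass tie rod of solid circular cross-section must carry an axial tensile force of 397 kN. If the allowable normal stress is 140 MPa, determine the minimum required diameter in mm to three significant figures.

Required area A ≥ P/σ_allow = 397000/140 = 2836 mm².
For a solid circular section, d ≥ √(4A/π) = 60.09 mm.

60.1 mm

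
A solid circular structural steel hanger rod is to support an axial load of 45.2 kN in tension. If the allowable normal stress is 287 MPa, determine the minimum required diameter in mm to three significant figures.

14.2 mm

Required area A ≥ P/σ_allow = 45200/287 = 157.5 mm².
For a solid circular section, d ≥ √(4A/π) = 14.16 mm.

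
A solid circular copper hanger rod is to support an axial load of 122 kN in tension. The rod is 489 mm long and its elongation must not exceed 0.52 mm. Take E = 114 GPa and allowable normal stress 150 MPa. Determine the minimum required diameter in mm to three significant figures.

Required area A ≥ P/σ_allow = 122000/150 = 813.3 mm².
For a solid circular section, d ≥ √(4A/π) = 32.18 mm.
Elongation limit: A ≥ PL/(Eδ_allow) = 122000·489/(114000·0.52) = 1006 mm² ⇒ d ≥ 35.8 mm.
The elongation limit governs.

35.8 mm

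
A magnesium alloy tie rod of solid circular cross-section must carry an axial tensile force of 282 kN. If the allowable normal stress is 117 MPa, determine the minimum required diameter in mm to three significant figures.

Required area A ≥ P/σ_allow = 282000/117 = 2410 mm².
For a solid circular section, d ≥ √(4A/π) = 55.4 mm.

55.4 mm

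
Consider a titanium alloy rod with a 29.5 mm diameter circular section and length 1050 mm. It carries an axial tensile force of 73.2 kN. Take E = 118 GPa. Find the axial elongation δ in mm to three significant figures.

A = 683.5 mm².
δ_mech = NL/(AE) = 73200·1050/(683.5·118000) = 0.953 mm.

0.953 mm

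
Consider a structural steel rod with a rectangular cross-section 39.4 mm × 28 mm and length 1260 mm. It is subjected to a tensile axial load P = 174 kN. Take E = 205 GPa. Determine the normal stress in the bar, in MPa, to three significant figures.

A = 1103 mm².
σ = N/A = 174000/1103 = 157.7 MPa.

158 MPa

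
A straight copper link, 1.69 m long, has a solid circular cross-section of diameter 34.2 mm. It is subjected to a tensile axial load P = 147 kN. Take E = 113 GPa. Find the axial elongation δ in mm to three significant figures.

A = 918.6 mm².
δ_mech = NL/(AE) = 147000·1690/(918.6·113000) = 2.393 mm.

2.39 mm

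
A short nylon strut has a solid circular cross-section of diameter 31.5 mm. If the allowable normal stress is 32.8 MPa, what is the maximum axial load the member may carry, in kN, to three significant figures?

A = 779.3 mm².
P_max = σ_allow · A = 32.8 · 779.3 = 25560 N = 25.56 kN.

25.6 kN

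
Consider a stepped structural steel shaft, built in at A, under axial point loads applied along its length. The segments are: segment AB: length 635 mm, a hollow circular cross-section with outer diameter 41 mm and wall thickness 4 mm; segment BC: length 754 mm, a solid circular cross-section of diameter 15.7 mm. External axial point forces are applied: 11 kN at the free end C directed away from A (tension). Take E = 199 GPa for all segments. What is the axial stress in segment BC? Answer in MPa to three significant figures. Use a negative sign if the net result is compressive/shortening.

Internal axial forces (sectioning from the free end, tension +): N_BC = 11 kN, N_AB = 11 kN.
A_BC = 193.6 mm².
σ_BC = N_BC/A_BC = 11000/193.6 = 56.82 MPa.

56.8 MPa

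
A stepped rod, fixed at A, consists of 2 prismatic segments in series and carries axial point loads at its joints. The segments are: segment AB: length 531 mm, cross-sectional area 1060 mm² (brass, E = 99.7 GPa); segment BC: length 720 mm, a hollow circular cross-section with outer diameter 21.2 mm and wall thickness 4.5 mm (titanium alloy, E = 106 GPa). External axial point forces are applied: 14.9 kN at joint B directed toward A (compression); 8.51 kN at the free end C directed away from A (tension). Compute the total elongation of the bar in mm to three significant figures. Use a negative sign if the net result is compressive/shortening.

0.213 mm

Internal axial forces (sectioning from the free end, tension +): N_BC = 8.51 kN, N_AB = -6.39 kN.
A_BC = 236.1 mm².
δ_AB = -6390·531/(1060·99700) = -0.03211 mm
δ_BC = 8510·720/(236.1·106000) = 0.2448 mm
δ = Σδ_i = 0.2127 mm.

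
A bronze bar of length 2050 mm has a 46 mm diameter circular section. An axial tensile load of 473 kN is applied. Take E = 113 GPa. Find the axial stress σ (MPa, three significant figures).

A = 1662 mm².
σ = N/A = 473000/1662 = 284.6 MPa.

285 MPa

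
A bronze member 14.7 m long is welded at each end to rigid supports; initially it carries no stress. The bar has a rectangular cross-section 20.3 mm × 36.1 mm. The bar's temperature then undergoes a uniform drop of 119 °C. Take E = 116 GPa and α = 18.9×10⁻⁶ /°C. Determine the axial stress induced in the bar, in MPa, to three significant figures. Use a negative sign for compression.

261 MPa

Free thermal expansion αLΔT = 18.9e-6 · 14700 · -119 = -33.06 mm.
The walls impose strain ε = −(-33.06)/14700 = 2.2491e-03; σ = Eε = 116000 · 2.2491e-03 = 260.9 MPa.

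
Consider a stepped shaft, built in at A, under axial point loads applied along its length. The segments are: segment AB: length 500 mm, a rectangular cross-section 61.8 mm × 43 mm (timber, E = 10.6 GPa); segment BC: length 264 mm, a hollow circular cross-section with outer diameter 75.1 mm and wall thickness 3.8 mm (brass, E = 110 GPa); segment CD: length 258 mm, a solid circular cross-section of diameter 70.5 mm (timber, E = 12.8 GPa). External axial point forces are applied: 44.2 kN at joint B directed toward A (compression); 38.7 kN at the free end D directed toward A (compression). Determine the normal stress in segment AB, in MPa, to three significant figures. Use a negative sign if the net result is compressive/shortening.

-31.2 MPa

Internal axial forces (sectioning from the free end, tension +): N_CD = -38.7 kN, N_BC = -38.7 kN, N_AB = -82.9 kN.
A_AB = 2657 mm².
σ_AB = N_AB/A_AB = -82900/2657 = -31.2 MPa.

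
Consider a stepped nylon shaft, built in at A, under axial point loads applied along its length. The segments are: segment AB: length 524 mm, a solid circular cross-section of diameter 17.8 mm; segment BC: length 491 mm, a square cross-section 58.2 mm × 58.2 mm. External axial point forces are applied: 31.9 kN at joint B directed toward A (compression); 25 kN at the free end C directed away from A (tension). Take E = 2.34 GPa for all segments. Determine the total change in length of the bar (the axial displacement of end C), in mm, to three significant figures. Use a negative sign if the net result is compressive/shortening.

-4.66 mm

Internal axial forces (sectioning from the free end, tension +): N_BC = 25 kN, N_AB = -6.9 kN.
A_AB = 248.8 mm².
A_BC = 3387 mm².
δ_AB = -6900·524/(248.8·2340) = -6.209 mm
δ_BC = 25000·491/(3387·2340) = 1.549 mm
δ = Σδ_i = -4.661 mm.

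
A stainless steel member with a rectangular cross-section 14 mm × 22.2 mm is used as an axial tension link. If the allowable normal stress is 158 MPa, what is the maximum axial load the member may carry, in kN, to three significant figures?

49.1 kN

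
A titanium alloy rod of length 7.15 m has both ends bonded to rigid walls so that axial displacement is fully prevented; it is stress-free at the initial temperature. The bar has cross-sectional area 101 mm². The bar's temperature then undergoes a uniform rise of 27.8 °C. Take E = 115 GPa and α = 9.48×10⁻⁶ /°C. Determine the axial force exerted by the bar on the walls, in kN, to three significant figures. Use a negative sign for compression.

Free thermal expansion αLΔT = 9.48e-6 · 7150 · 27.8 = 1.884 mm.
The walls impose strain ε = −(1.884)/7150 = -2.6354e-04; σ = Eε = 115000 · -2.6354e-04 = -30.31 MPa.
Wall reaction R = σ·A = -30.31·101 = -3061 N = -3.061 kN.

-3.06 kN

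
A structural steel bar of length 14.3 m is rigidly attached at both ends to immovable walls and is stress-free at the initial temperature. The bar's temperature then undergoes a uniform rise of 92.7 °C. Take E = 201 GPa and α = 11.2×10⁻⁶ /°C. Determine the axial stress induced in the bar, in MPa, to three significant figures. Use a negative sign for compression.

Free thermal expansion αLΔT = 11.2e-6 · 14300 · 92.7 = 14.85 mm.
The walls impose strain ε = −(14.85)/14300 = -1.0382e-03; σ = Eε = 201000 · -1.0382e-03 = -208.7 MPa.

-209 MPa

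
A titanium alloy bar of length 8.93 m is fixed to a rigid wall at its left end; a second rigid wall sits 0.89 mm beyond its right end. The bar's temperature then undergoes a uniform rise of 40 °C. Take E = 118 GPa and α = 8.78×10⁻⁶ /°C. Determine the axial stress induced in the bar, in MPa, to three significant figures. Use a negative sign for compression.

Free thermal expansion αLΔT = 8.78e-6 · 8930 · 40 = 3.136 mm.
The walls engage after the gap closes; constrained expansion = 3.136 − 0.89 = 2.246 mm.
The walls impose strain ε = −(2.246)/8930 = -2.5154e-04; σ = Eε = 118000 · -2.5154e-04 = -29.68 MPa.

-29.7 MPa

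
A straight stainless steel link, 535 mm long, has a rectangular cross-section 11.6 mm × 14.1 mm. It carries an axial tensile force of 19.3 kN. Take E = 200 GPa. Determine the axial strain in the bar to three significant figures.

5.90e-04

A = 163.6 mm².
σ = N/A = 118 MPa; ε = σ/E = 118/200000 = 5.900e-04.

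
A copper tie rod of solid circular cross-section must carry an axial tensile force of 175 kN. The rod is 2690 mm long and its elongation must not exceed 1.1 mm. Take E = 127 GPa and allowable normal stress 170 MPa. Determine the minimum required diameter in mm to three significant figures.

65.5 mm

Required area A ≥ P/σ_allow = 175000/170 = 1029 mm².
For a solid circular section, d ≥ √(4A/π) = 36.2 mm.
Elongation limit: A ≥ PL/(Eδ_allow) = 175000·2690/(127000·1.1) = 3370 mm² ⇒ d ≥ 65.5 mm.
The elongation limit governs.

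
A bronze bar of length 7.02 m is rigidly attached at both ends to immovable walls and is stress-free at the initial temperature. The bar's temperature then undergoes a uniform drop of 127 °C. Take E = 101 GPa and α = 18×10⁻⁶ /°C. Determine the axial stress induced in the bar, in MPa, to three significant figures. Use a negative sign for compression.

Free thermal expansion αLΔT = 18e-6 · 7020 · -127 = -16.05 mm.
The walls impose strain ε = −(-16.05)/7020 = 2.2860e-03; σ = Eε = 101000 · 2.2860e-03 = 230.9 MPa.

231 MPa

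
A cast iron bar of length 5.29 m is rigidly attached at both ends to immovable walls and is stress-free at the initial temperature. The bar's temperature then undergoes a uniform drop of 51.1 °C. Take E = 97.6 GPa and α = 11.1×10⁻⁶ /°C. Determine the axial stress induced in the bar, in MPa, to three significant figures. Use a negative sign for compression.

55.4 MPa

Free thermal expansion αLΔT = 11.1e-6 · 5290 · -51.1 = -3.001 mm.
The walls impose strain ε = −(-3.001)/5290 = 5.6721e-04; σ = Eε = 97600 · 5.6721e-04 = 55.36 MPa.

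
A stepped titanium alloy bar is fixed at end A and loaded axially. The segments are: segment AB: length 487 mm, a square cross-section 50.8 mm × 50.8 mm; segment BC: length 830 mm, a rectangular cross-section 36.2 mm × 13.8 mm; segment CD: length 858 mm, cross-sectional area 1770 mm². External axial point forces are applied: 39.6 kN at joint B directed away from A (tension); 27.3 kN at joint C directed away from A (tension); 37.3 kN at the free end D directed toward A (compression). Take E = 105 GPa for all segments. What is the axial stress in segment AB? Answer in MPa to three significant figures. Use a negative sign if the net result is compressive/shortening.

Internal axial forces (sectioning from the free end, tension +): N_CD = -37.3 kN, N_BC = -10 kN, N_AB = 29.6 kN.
A_AB = 2581 mm².
σ_AB = N_AB/A_AB = 29600/2581 = 11.47 MPa.

11.5 MPa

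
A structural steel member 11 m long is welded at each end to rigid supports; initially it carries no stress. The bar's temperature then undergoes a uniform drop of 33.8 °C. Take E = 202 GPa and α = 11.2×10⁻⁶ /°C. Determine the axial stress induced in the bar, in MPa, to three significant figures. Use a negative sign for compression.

Free thermal expansion αLΔT = 11.2e-6 · 11000 · -33.8 = -4.164 mm.
The walls impose strain ε = −(-4.164)/11000 = 3.7856e-04; σ = Eε = 202000 · 3.7856e-04 = 76.47 MPa.

76.5 MPa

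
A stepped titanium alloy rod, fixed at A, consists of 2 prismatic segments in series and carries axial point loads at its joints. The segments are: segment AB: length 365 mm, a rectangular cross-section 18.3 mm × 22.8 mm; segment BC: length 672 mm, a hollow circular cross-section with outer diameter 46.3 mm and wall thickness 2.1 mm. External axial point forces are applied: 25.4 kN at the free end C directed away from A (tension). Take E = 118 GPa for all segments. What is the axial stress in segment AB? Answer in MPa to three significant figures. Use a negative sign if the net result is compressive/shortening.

Internal axial forces (sectioning from the free end, tension +): N_BC = 25.4 kN, N_AB = 25.4 kN.
A_AB = 417.2 mm².
σ_AB = N_AB/A_AB = 25400/417.2 = 60.88 MPa.

60.9 MPa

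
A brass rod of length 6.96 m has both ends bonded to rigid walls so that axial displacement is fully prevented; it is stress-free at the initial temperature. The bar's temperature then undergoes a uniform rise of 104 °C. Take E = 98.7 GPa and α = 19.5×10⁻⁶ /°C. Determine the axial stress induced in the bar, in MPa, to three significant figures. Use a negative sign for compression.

-200 MPa

Free thermal expansion αLΔT = 19.5e-6 · 6960 · 104 = 14.11 mm.
The walls impose strain ε = −(14.11)/6960 = -2.0280e-03; σ = Eε = 98700 · -2.0280e-03 = -200.2 MPa.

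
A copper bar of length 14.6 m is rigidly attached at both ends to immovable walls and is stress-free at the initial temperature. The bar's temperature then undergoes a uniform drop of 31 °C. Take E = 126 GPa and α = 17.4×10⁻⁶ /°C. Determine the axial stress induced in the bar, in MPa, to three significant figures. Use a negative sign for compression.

68.0 MPa

Free thermal expansion αLΔT = 17.4e-6 · 14600 · -31 = -7.875 mm.
The walls impose strain ε = −(-7.875)/14600 = 5.3940e-04; σ = Eε = 126000 · 5.3940e-04 = 67.96 MPa.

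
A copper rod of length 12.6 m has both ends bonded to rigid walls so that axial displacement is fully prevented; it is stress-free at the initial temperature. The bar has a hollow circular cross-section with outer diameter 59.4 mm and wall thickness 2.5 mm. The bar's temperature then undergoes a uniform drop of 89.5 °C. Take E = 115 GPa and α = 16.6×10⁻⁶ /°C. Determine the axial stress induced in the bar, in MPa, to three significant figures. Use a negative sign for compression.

Free thermal expansion αLΔT = 16.6e-6 · 12600 · -89.5 = -18.72 mm.
The walls impose strain ε = −(-18.72)/12600 = 1.4857e-03; σ = Eε = 115000 · 1.4857e-03 = 170.9 MPa.

171 MPa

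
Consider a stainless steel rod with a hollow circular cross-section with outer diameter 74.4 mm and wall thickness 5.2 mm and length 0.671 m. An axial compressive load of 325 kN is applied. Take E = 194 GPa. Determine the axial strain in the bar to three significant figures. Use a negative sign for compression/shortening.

-0.00148

A = 1130 mm².
σ = N/A = -287.5 MPa; ε = σ/E = -287.5/194000 = -1.482e-03.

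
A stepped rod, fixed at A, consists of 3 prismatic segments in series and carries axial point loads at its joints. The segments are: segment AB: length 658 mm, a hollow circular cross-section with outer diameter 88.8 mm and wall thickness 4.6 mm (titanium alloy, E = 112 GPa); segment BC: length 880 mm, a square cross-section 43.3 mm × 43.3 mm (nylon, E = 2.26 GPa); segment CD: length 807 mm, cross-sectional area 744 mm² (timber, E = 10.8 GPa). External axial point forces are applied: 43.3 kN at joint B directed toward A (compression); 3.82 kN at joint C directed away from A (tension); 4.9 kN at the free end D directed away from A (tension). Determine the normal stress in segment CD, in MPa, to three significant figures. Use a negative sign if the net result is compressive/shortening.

Internal axial forces (sectioning from the free end, tension +): N_CD = 4.9 kN, N_BC = 8.72 kN, N_AB = -34.58 kN.
σ_CD = N_CD/A_CD = 4900/744 = 6.586 MPa.

6.59 MPa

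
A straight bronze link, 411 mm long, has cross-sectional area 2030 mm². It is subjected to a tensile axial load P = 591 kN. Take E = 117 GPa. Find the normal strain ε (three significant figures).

0.00249

σ = N/A = 291.1 MPa; ε = σ/E = 291.1/117000 = 2.488e-03.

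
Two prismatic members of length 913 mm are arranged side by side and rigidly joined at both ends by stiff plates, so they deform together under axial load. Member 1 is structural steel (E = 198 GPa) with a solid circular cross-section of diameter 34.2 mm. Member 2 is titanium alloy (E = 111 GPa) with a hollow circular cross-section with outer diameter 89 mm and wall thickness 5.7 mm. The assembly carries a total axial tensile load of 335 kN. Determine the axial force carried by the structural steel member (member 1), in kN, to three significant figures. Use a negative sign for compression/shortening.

175 kN

A_1 = 918.6 mm².
A_2 = 1492 mm².
Equal strain + equilibrium ⇒ each member carries load in proportion to AE: A₁E₁ = 181900000 N, A₂E₂ = 165600000 N, ΣAE = 347500000 N.
F₁ = P·A₁E₁/ΣAE = 335000·181900000/347500000 = 175400 N.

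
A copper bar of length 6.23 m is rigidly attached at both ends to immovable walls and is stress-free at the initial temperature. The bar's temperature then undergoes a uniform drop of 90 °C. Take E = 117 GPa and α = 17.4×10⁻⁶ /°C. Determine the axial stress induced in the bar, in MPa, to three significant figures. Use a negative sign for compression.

Free thermal expansion αLΔT = 17.4e-6 · 6230 · -90 = -9.756 mm.
The walls impose strain ε = −(-9.756)/6230 = 1.5660e-03; σ = Eε = 117000 · 1.5660e-03 = 183.2 MPa.

183 MPa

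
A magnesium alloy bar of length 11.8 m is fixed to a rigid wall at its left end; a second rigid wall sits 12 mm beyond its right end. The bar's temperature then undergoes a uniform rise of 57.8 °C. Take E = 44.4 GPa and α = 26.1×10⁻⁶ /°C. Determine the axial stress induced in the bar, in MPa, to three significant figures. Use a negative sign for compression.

-21.8 MPa

Free thermal expansion αLΔT = 26.1e-6 · 11800 · 57.8 = 17.8 mm.
The walls engage after the gap closes; constrained expansion = 17.8 − 12 = 5.801 mm.
The walls impose strain ε = −(5.801)/11800 = -4.9163e-04; σ = Eε = 44400 · -4.9163e-04 = -21.83 MPa.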